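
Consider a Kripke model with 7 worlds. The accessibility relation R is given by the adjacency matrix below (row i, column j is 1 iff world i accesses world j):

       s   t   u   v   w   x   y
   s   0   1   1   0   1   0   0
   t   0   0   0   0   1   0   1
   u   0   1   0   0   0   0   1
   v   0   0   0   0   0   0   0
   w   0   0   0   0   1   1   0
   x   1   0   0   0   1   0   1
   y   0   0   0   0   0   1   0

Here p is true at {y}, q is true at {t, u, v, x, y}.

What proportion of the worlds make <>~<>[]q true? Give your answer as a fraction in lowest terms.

s: successors {t, u, w}; ~<>[]q there: t:F, u:F, w:T. ✓
t: successors {w, y}; ~<>[]q there: w:T, y:T. ✓
u: successors {t, y}; ~<>[]q there: t:F, y:T. ✓
v: no successors, so <>~<>[]q fails. ✗
w: successors {w, x}; ~<>[]q there: w:T, x:F. ✓
x: successors {s, w, y}; ~<>[]q there: s:F, w:T, y:T. ✓
y: successors {x}; ~<>[]q there: x:F. ✗
That's 5 of 7 worlds, so 5/7.

5/7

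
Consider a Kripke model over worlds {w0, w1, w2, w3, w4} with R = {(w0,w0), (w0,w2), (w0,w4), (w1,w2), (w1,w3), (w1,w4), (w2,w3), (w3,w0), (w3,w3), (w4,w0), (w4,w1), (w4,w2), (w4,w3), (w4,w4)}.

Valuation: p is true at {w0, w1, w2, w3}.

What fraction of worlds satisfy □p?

2/5

w0: successors {w0, w2, w4}; p there: w0:T, w2:T, w4:F. ✗
w1: successors {w2, w3, w4}; p there: w2:T, w3:T, w4:F. ✗
w2: successors {w3}; p there: w3:T. ✓
w3: successors {w0, w3}; p there: w0:T, w3:T. ✓
w4: successors {w0, w1, w2, w3, w4}; p there: w0:T, w1:T, w2:T, w3:T, w4:F. ✗
That's 2 of 5 worlds, so 2/5.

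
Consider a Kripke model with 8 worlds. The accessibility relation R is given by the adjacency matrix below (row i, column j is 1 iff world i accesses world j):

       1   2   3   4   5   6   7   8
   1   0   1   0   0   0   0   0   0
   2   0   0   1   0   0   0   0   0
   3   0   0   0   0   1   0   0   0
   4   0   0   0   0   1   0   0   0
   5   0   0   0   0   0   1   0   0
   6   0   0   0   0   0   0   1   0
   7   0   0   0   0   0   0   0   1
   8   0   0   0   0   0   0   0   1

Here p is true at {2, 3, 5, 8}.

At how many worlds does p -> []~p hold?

1: p is F, []~p is F. ✓
2: p is T, []~p is F. ✗
3: p is T, []~p is F. ✗
4: p is F, []~p is F. ✓
5: p is T, []~p is T. ✓
6: p is F, []~p is T. ✓
7: p is F, []~p is F. ✓
8: p is T, []~p is F. ✗
Satisfying worlds: {1, 4, 5, 6, 7}.

5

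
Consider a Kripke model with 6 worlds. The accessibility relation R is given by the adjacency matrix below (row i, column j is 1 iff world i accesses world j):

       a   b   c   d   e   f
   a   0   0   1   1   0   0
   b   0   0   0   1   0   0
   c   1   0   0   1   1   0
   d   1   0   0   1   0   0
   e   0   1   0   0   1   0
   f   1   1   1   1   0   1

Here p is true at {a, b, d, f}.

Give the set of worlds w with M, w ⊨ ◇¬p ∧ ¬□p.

{a, c, e, f}

a: ◇¬p is T, ¬□p is T. ✓
b: ◇¬p is F, ¬□p is F. ✗
c: ◇¬p is T, ¬□p is T. ✓
d: ◇¬p is F, ¬□p is F. ✗
e: ◇¬p is T, ¬□p is T. ✓
f: ◇¬p is T, ¬□p is T. ✓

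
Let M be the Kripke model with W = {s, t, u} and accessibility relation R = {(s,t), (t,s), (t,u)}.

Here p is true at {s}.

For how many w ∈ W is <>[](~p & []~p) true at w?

1

s: successors {t}; [](~p & []~p) there: t:F. ✗
t: successors {s, u}; [](~p & []~p) there: s:F, u:T. ✓
u: no successors, so <>[](~p & []~p) fails. ✗
Satisfying worlds: {t}.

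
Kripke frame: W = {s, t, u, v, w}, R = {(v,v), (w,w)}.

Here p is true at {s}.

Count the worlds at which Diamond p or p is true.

s: Diamond p is F, p is T. ✓
t: Diamond p is F, p is F. ✗
u: Diamond p is F, p is F. ✗
v: Diamond p is F, p is F. ✗
w: Diamond p is F, p is F. ✗
Satisfying worlds: {s}.

1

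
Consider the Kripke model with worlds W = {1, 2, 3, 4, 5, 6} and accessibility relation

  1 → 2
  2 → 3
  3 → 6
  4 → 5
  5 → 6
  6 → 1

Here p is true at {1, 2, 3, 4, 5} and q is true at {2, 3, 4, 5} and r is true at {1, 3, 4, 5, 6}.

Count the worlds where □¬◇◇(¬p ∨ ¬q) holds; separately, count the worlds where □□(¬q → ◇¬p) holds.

For □¬◇◇(¬p ∨ ¬q):
1: successors {2}; ¬◇◇(¬p ∨ ¬q) there: 2:F. ✗
2: successors {3}; ¬◇◇(¬p ∨ ¬q) there: 3:F. ✗
3: successors {6}; ¬◇◇(¬p ∨ ¬q) there: 6:T. ✓
4: successors {5}; ¬◇◇(¬p ∨ ¬q) there: 5:F. ✗
5: successors {6}; ¬◇◇(¬p ∨ ¬q) there: 6:T. ✓
6: successors {1}; ¬◇◇(¬p ∨ ¬q) there: 1:T. ✓
— 3 worlds.
For □□(¬q → ◇¬p):
1: successors {2}; □(¬q → ◇¬p) there: 2:T. ✓
2: successors {3}; □(¬q → ◇¬p) there: 3:F. ✗
3: successors {6}; □(¬q → ◇¬p) there: 6:F. ✗
4: successors {5}; □(¬q → ◇¬p) there: 5:F. ✗
5: successors {6}; □(¬q → ◇¬p) there: 6:F. ✗
6: successors {1}; □(¬q → ◇¬p) there: 1:T. ✓
— 2 worlds.

3 and 2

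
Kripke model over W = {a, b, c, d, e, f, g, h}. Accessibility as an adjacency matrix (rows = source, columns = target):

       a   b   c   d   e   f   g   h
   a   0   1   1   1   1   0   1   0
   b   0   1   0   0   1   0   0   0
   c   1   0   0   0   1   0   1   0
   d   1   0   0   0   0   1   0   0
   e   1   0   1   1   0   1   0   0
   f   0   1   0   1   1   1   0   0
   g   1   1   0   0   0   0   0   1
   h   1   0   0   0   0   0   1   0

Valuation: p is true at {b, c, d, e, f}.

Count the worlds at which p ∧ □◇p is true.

5

a: p is F, □◇p is T. ✗
b: p is T, □◇p is T. ✓
c: p is T, □◇p is T. ✓
d: p is T, □◇p is T. ✓
e: p is T, □◇p is T. ✓
f: p is T, □◇p is T. ✓
g: p is F, □◇p is F. ✗
h: p is F, □◇p is T. ✗
Satisfying worlds: {b, c, d, e, f}.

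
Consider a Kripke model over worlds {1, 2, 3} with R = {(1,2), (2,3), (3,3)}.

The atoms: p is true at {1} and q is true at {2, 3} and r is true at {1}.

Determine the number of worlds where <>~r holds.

3

1: successors {2}; ~r there: 2:T. ✓
2: successors {3}; ~r there: 3:T. ✓
3: successors {3}; ~r there: 3:T. ✓
Satisfying worlds: {1, 2, 3}.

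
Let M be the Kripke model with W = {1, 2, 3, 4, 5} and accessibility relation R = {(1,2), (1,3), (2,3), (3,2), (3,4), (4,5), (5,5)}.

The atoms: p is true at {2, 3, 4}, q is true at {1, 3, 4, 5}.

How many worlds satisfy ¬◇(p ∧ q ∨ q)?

0

1: ◇(p ∧ q ∨ q) is T. ✗
2: ◇(p ∧ q ∨ q) is T. ✗
3: ◇(p ∧ q ∨ q) is T. ✗
4: ◇(p ∧ q ∨ q) is T. ✗
5: ◇(p ∧ q ∨ q) is T. ✗
Satisfying worlds: ∅.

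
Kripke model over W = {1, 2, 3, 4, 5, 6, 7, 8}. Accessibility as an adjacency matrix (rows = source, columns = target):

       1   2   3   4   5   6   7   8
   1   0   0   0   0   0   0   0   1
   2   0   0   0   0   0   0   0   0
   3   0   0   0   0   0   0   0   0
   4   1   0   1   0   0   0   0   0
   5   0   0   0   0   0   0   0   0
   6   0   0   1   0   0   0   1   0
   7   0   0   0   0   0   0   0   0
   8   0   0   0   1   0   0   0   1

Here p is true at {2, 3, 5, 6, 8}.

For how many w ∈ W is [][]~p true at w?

5

1: successors {8}; []~p there: 8:F. ✗
2: no successors, so [][]~p holds vacuously. ✓
3: no successors, so [][]~p holds vacuously. ✓
4: successors {1, 3}; []~p there: 1:F, 3:T. ✗
5: no successors, so [][]~p holds vacuously. ✓
6: successors {3, 7}; []~p there: 3:T, 7:T. ✓
7: no successors, so [][]~p holds vacuously. ✓
8: successors {4, 8}; []~p there: 4:F, 8:F. ✗
Satisfying worlds: {2, 3, 5, 6, 7}.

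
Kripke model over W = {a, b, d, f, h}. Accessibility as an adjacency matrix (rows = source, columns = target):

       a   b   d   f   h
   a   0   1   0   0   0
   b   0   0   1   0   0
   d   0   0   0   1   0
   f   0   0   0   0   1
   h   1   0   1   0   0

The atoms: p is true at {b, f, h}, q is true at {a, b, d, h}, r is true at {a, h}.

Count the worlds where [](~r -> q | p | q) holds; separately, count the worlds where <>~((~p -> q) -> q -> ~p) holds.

5 and 2

For [](~r -> q | p | q):
a: successors {b}; ~r -> q | p | q there: b:T. ✓
b: successors {d}; ~r -> q | p | q there: d:T. ✓
d: successors {f}; ~r -> q | p | q there: f:T. ✓
f: successors {h}; ~r -> q | p | q there: h:T. ✓
h: successors {a, d}; ~r -> q | p | q there: a:T, d:T. ✓
— 5 worlds.
For <>~((~p -> q) -> q -> ~p):
a: successors {b}; ~((~p -> q) -> q -> ~p) there: b:T. ✓
b: successors {d}; ~((~p -> q) -> q -> ~p) there: d:F. ✗
d: successors {f}; ~((~p -> q) -> q -> ~p) there: f:F. ✗
f: successors {h}; ~((~p -> q) -> q -> ~p) there: h:T. ✓
h: successors {a, d}; ~((~p -> q) -> q -> ~p) there: a:F, d:F. ✗
— 2 worlds.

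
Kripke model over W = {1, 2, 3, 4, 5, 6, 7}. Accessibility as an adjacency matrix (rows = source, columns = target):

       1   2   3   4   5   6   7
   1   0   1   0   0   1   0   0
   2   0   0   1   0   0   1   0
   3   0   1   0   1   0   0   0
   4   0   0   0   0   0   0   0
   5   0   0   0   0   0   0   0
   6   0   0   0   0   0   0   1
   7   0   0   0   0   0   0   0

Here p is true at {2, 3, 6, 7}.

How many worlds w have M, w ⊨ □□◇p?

6

1: successors {2, 5}; □◇p there: 2:T, 5:T. ✓
2: successors {3, 6}; □◇p there: 3:F, 6:F. ✗
3: successors {2, 4}; □◇p there: 2:T, 4:T. ✓
4: no successors, so □□◇p holds vacuously. ✓
5: no successors, so □□◇p holds vacuously. ✓
6: successors {7}; □◇p there: 7:T. ✓
7: no successors, so □□◇p holds vacuously. ✓
Satisfying worlds: {1, 3, 4, 5, 6, 7}.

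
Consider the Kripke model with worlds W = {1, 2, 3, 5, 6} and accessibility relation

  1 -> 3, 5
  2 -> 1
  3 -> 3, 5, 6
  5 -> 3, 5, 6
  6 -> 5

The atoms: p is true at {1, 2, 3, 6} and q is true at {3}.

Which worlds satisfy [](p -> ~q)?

{2, 6}

1: successors {3, 5}; p -> ~q there: 3:F, 5:T. ✗
2: successors {1}; p -> ~q there: 1:T. ✓
3: successors {3, 5, 6}; p -> ~q there: 3:F, 5:T, 6:T. ✗
5: successors {3, 5, 6}; p -> ~q there: 3:F, 5:T, 6:T. ✗
6: successors {5}; p -> ~q there: 5:T. ✓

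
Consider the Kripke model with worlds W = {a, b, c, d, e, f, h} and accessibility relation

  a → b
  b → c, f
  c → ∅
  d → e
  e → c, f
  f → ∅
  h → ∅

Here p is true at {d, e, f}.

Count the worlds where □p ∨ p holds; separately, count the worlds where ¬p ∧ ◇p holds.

For □p ∨ p:
a: □p is F, p is F. ✗
b: □p is F, p is F. ✗
c: □p is T, p is F. ✓
d: □p is T, p is T. ✓
e: □p is F, p is T. ✓
f: □p is T, p is T. ✓
h: □p is T, p is F. ✓
— 5 worlds.
For ¬p ∧ ◇p:
a: ¬p is T, ◇p is F. ✗
b: ¬p is T, ◇p is T. ✓
c: ¬p is T, ◇p is F. ✗
d: ¬p is F, ◇p is T. ✗
e: ¬p is F, ◇p is T. ✗
f: ¬p is F, ◇p is F. ✗
h: ¬p is T, ◇p is F. ✗
— 1 world.

5 and 1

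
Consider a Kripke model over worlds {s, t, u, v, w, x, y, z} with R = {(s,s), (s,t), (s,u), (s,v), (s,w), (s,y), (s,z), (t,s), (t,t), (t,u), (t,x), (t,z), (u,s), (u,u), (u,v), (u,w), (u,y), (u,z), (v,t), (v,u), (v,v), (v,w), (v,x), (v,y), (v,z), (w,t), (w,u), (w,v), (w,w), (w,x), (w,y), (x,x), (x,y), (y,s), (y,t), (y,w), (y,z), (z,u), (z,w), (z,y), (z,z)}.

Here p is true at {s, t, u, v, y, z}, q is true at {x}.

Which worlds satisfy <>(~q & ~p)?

s: successors {s, t, u, v, w, y, z}; ~q & ~p there: s:F, t:F, u:F, v:F, w:T, y:F, z:F. ✓
t: successors {s, t, u, x, z}; ~q & ~p there: s:F, t:F, u:F, x:F, z:F. ✗
u: successors {s, u, v, w, y, z}; ~q & ~p there: s:F, u:F, v:F, w:T, y:F, z:F. ✓
v: successors {t, u, v, w, x, y, z}; ~q & ~p there: t:F, u:F, v:F, w:T, x:F, y:F, z:F. ✓
w: successors {t, u, v, w, x, y}; ~q & ~p there: t:F, u:F, v:F, w:T, x:F, y:F. ✓
x: successors {x, y}; ~q & ~p there: x:F, y:F. ✗
y: successors {s, t, w, z}; ~q & ~p there: s:F, t:F, w:T, z:F. ✓
z: successors {u, w, y, z}; ~q & ~p there: u:F, w:T, y:F, z:F. ✓

{s, u, v, w, y, z}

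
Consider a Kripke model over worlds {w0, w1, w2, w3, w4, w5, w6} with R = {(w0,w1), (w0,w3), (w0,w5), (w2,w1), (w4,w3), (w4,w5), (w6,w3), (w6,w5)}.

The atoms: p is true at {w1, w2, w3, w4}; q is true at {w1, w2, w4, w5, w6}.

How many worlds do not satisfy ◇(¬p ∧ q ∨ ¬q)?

w0: successors {w1, w3, w5}; ¬p ∧ q ∨ ¬q there: w1:F, w3:T, w5:T. ✓
w1: no successors, so ◇(¬p ∧ q ∨ ¬q) fails. ✗
w2: successors {w1}; ¬p ∧ q ∨ ¬q there: w1:F. ✗
w3: no successors, so ◇(¬p ∧ q ∨ ¬q) fails. ✗
w4: successors {w3, w5}; ¬p ∧ q ∨ ¬q there: w3:T, w5:T. ✓
w5: no successors, so ◇(¬p ∧ q ∨ ¬q) fails. ✗
w6: successors {w3, w5}; ¬p ∧ q ∨ ¬q there: w3:T, w5:T. ✓
Satisfying worlds: {w0, w4, w6}.
So ◇(¬p ∧ q ∨ ¬q) fails at the other 4 worlds.

4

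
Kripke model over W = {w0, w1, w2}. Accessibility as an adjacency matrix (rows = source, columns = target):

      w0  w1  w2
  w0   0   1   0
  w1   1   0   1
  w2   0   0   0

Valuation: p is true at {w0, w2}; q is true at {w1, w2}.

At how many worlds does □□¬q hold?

1

w0: successors {w1}; □¬q there: w1:F. ✗
w1: successors {w0, w2}; □¬q there: w0:F, w2:T. ✗
w2: no successors, so □□¬q holds vacuously. ✓
Satisfying worlds: {w2}.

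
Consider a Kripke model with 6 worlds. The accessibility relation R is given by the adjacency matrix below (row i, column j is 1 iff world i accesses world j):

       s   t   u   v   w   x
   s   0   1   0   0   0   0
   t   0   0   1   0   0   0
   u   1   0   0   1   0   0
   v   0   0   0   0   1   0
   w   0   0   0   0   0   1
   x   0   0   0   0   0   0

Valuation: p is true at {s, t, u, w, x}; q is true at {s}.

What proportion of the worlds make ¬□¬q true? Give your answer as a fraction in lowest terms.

s: □¬q is T. ✗
t: □¬q is T. ✗
u: □¬q is F. ✓
v: □¬q is T. ✗
w: □¬q is T. ✗
x: □¬q is T. ✗
That's 1 of 6 worlds, so 1/6.

1/6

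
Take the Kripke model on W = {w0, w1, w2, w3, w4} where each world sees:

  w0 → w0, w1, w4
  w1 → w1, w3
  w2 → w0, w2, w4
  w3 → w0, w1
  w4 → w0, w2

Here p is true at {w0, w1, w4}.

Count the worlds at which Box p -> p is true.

w0: Box p is T, p is T. ✓
w1: Box p is F, p is T. ✓
w2: Box p is F, p is F. ✓
w3: Box p is T, p is F. ✗
w4: Box p is F, p is T. ✓
Satisfying worlds: {w0, w1, w2, w4}.

4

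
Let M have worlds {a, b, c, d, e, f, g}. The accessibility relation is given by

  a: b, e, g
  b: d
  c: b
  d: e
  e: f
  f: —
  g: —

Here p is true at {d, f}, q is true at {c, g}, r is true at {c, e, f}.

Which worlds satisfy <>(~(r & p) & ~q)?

a: successors {b, e, g}; ~(r & p) & ~q there: b:T, e:T, g:F. ✓
b: successors {d}; ~(r & p) & ~q there: d:T. ✓
c: successors {b}; ~(r & p) & ~q there: b:T. ✓
d: successors {e}; ~(r & p) & ~q there: e:T. ✓
e: successors {f}; ~(r & p) & ~q there: f:F. ✗
f: no successors, so <>(~(r & p) & ~q) fails. ✗
g: no successors, so <>(~(r & p) & ~q) fails. ✗

{a, b, c, d}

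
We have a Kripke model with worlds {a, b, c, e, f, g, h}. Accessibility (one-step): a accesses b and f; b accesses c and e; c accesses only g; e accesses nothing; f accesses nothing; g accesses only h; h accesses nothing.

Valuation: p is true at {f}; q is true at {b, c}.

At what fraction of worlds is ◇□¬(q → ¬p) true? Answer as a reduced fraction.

3/7

a: successors {b, f}; □¬(q → ¬p) there: b:F, f:T. ✓
b: successors {c, e}; □¬(q → ¬p) there: c:F, e:T. ✓
c: successors {g}; □¬(q → ¬p) there: g:F. ✗
e: no successors, so ◇□¬(q → ¬p) fails. ✗
f: no successors, so ◇□¬(q → ¬p) fails. ✗
g: successors {h}; □¬(q → ¬p) there: h:T. ✓
h: no successors, so ◇□¬(q → ¬p) fails. ✗
That's 3 of 7 worlds, so 3/7.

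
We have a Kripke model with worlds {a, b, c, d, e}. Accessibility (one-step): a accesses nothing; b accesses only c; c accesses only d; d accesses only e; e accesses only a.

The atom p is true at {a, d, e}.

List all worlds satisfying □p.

{a, c, d, e}

a: no successors, so □p holds vacuously. ✓
b: successors {c}; p there: c:F. ✗
c: successors {d}; p there: d:T. ✓
d: successors {e}; p there: e:T. ✓
e: successors {a}; p there: a:T. ✓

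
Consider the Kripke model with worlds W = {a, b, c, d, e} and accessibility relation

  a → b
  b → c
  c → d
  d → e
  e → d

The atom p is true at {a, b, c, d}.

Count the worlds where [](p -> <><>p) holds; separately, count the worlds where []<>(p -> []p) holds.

4 and 3

For [](p -> <><>p):
a: successors {b}; p -> <><>p there: b:T. ✓
b: successors {c}; p -> <><>p there: c:F. ✗
c: successors {d}; p -> <><>p there: d:T. ✓
d: successors {e}; p -> <><>p there: e:T. ✓
e: successors {d}; p -> <><>p there: d:T. ✓
— 4 worlds.
For []<>(p -> []p):
a: successors {b}; <>(p -> []p) there: b:T. ✓
b: successors {c}; <>(p -> []p) there: c:F. ✗
c: successors {d}; <>(p -> []p) there: d:T. ✓
d: successors {e}; <>(p -> []p) there: e:F. ✗
e: successors {d}; <>(p -> []p) there: d:T. ✓
— 3 worlds.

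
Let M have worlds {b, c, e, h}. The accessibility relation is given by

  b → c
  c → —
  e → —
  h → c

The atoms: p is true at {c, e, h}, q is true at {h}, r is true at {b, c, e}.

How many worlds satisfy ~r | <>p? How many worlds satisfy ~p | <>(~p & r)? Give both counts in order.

2 and 1

For ~r | <>p:
b: ~r is F, <>p is T. ✓
c: ~r is F, <>p is F. ✗
e: ~r is F, <>p is F. ✗
h: ~r is T, <>p is T. ✓
— 2 worlds.
For ~p | <>(~p & r):
b: ~p is T, <>(~p & r) is F. ✓
c: ~p is F, <>(~p & r) is F. ✗
e: ~p is F, <>(~p & r) is F. ✗
h: ~p is F, <>(~p & r) is F. ✗
— 1 world.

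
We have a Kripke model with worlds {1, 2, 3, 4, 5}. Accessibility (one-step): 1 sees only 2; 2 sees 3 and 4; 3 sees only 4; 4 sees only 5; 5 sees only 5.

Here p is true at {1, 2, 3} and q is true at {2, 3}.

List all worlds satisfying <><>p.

{1}

1: successors {2}; <>p there: 2:T. ✓
2: successors {3, 4}; <>p there: 3:F, 4:F. ✗
3: successors {4}; <>p there: 4:F. ✗
4: successors {5}; <>p there: 5:F. ✗
5: successors {5}; <>p there: 5:F. ✗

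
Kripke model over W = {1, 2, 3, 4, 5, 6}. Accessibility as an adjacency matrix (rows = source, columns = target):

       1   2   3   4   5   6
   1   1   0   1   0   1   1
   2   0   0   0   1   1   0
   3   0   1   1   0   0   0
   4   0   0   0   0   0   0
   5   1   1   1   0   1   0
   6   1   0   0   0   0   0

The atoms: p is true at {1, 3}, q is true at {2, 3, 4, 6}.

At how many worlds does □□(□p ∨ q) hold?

1

1: successors {1, 3, 5, 6}; □(□p ∨ q) there: 1:F, 3:T, 5:F, 6:F. ✗
2: successors {4, 5}; □(□p ∨ q) there: 4:T, 5:F. ✗
3: successors {2, 3}; □(□p ∨ q) there: 2:F, 3:T. ✗
4: no successors, so □□(□p ∨ q) holds vacuously. ✓
5: successors {1, 2, 3, 5}; □(□p ∨ q) there: 1:F, 2:F, 3:T, 5:F. ✗
6: successors {1}; □(□p ∨ q) there: 1:F. ✗
Satisfying worlds: {4}.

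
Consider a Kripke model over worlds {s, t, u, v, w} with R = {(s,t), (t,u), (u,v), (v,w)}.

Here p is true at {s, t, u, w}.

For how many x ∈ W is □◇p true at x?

s: successors {t}; ◇p there: t:T. ✓
t: successors {u}; ◇p there: u:F. ✗
u: successors {v}; ◇p there: v:T. ✓
v: successors {w}; ◇p there: w:F. ✗
w: no successors, so □◇p holds vacuously. ✓
Satisfying worlds: {s, u, w}.

3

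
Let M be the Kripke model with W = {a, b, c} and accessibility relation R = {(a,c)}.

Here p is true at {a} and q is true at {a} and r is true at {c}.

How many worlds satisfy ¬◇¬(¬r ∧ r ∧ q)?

2

a: ◇¬(¬r ∧ r ∧ q) is T. ✗
b: ◇¬(¬r ∧ r ∧ q) is F. ✓
c: ◇¬(¬r ∧ r ∧ q) is F. ✓
Satisfying worlds: {b, c}.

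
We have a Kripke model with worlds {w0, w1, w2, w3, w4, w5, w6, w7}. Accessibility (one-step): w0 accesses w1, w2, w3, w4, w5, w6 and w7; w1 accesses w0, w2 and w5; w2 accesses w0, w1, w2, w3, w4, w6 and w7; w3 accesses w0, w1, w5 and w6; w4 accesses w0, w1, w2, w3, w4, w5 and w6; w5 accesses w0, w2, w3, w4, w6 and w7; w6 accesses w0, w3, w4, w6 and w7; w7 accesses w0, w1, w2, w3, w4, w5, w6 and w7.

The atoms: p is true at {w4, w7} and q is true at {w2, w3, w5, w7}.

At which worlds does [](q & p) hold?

w0: successors {w1, w2, w3, w4, w5, w6, w7}; q & p there: w1:F, w2:F, w3:F, w4:F, w5:F, w6:F, w7:T. ✗
w1: successors {w0, w2, w5}; q & p there: w0:F, w2:F, w5:F. ✗
w2: successors {w0, w1, w2, w3, w4, w6, w7}; q & p there: w0:F, w1:F, w2:F, w3:F, w4:F, w6:F, w7:T. ✗
w3: successors {w0, w1, w5, w6}; q & p there: w0:F, w1:F, w5:F, w6:F. ✗
w4: successors {w0, w1, w2, w3, w4, w5, w6}; q & p there: w0:F, w1:F, w2:F, w3:F, w4:F, w5:F, w6:F. ✗
w5: successors {w0, w2, w3, w4, w6, w7}; q & p there: w0:F, w2:F, w3:F, w4:F, w6:F, w7:T. ✗
w6: successors {w0, w3, w4, w6, w7}; q & p there: w0:F, w3:F, w4:F, w6:F, w7:T. ✗
w7: successors {w0, w1, w2, w3, w4, w5, w6, w7}; q & p there: w0:F, w1:F, w2:F, w3:F, w4:F, w5:F, w6:F, w7:T. ✗

∅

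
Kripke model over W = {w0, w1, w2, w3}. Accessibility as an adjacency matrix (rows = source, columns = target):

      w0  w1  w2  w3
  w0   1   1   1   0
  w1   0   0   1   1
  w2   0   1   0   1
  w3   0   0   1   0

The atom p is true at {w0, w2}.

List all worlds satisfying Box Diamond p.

{w2}

w0: successors {w0, w1, w2}; Diamond p there: w0:T, w1:T, w2:F. ✗
w1: successors {w2, w3}; Diamond p there: w2:F, w3:T. ✗
w2: successors {w1, w3}; Diamond p there: w1:T, w3:T. ✓
w3: successors {w2}; Diamond p there: w2:F. ✗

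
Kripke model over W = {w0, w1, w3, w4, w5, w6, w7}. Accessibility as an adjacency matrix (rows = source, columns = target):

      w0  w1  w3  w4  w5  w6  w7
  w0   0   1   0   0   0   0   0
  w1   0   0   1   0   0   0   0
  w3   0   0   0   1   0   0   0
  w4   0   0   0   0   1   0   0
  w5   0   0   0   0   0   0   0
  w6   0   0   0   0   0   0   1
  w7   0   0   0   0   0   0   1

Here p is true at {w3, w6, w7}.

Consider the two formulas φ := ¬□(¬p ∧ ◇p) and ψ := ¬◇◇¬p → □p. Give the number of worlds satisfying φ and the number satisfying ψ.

5 and 5

For ¬□(¬p ∧ ◇p):
w0: □(¬p ∧ ◇p) is T. ✗
w1: □(¬p ∧ ◇p) is F. ✓
w3: □(¬p ∧ ◇p) is F. ✓
w4: □(¬p ∧ ◇p) is F. ✓
w5: □(¬p ∧ ◇p) is T. ✗
w6: □(¬p ∧ ◇p) is F. ✓
w7: □(¬p ∧ ◇p) is F. ✓
— 5 worlds.
For ¬◇◇¬p → □p:
w0: ¬◇◇¬p is T, □p is F. ✗
w1: ¬◇◇¬p is F, □p is T. ✓
w3: ¬◇◇¬p is F, □p is F. ✓
w4: ¬◇◇¬p is T, □p is F. ✗
w5: ¬◇◇¬p is T, □p is T. ✓
w6: ¬◇◇¬p is T, □p is T. ✓
w7: ¬◇◇¬p is T, □p is T. ✓
— 5 worlds.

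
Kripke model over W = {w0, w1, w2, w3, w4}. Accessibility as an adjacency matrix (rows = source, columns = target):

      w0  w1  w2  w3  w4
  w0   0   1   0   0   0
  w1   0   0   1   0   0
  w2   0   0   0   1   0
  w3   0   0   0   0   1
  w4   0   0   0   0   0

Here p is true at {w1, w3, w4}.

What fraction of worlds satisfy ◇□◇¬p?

1/5

w0: successors {w1}; □◇¬p there: w1:F. ✗
w1: successors {w2}; □◇¬p there: w2:F. ✗
w2: successors {w3}; □◇¬p there: w3:F. ✗
w3: successors {w4}; □◇¬p there: w4:T. ✓
w4: no successors, so ◇□◇¬p fails. ✗
That's 1 of 5 worlds, so 1/5.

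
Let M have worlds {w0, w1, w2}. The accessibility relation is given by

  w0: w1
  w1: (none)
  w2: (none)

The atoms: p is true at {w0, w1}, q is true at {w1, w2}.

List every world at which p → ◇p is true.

w0: p is T, ◇p is T. ✓
w1: p is T, ◇p is F. ✗
w2: p is F, ◇p is F. ✓

{w0, w2}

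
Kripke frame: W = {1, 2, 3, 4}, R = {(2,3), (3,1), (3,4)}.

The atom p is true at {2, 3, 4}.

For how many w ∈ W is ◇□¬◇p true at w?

1: no successors, so ◇□¬◇p fails. ✗
2: successors {3}; □¬◇p there: 3:T. ✓
3: successors {1, 4}; □¬◇p there: 1:T, 4:T. ✓
4: no successors, so ◇□¬◇p fails. ✗
Satisfying worlds: {2, 3}.

2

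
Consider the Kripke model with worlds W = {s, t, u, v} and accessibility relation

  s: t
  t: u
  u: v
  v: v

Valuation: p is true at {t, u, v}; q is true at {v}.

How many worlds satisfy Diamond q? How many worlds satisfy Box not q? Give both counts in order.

For Diamond q:
s: successors {t}; q there: t:F. ✗
t: successors {u}; q there: u:F. ✗
u: successors {v}; q there: v:T. ✓
v: successors {v}; q there: v:T. ✓
— 2 worlds.
For Box not q:
s: successors {t}; not q there: t:T. ✓
t: successors {u}; not q there: u:T. ✓
u: successors {v}; not q there: v:F. ✗
v: successors {v}; not q there: v:F. ✗
— 2 worlds.

2 and 2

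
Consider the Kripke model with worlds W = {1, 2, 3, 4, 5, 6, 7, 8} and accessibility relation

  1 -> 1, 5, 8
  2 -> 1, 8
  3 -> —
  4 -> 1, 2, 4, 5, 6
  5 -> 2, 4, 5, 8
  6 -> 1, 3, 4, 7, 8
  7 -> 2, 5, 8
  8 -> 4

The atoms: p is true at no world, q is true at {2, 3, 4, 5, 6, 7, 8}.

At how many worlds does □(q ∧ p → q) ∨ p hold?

1: □(q ∧ p → q) is T, p is F. ✓
2: □(q ∧ p → q) is T, p is F. ✓
3: □(q ∧ p → q) is T, p is F. ✓
4: □(q ∧ p → q) is T, p is F. ✓
5: □(q ∧ p → q) is T, p is F. ✓
6: □(q ∧ p → q) is T, p is F. ✓
7: □(q ∧ p → q) is T, p is F. ✓
8: □(q ∧ p → q) is T, p is F. ✓
Satisfying worlds: {1, 2, 3, 4, 5, 6, 7, 8}.

8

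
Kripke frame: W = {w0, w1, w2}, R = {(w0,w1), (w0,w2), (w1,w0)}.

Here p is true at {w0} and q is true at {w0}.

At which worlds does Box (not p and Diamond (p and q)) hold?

{w2}

w0: successors {w1, w2}; not p and Diamond (p and q) there: w1:T, w2:F. ✗
w1: successors {w0}; not p and Diamond (p and q) there: w0:F. ✗
w2: no successors, so Box (not p and Diamond (p and q)) holds vacuously. ✓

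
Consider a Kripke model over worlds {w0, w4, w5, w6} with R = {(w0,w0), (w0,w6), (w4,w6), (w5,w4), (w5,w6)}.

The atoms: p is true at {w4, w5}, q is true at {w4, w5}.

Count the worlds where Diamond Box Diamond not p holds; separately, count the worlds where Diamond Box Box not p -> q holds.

3 and 3

For Diamond Box Diamond not p:
w0: successors {w0, w6}; Box Diamond not p there: w0:F, w6:T. ✓
w4: successors {w6}; Box Diamond not p there: w6:T. ✓
w5: successors {w4, w6}; Box Diamond not p there: w4:F, w6:T. ✓
w6: no successors, so Diamond Box Diamond not p fails. ✗
— 3 worlds.
For Diamond Box Box not p -> q:
w0: Diamond Box Box not p is T, q is F. ✗
w4: Diamond Box Box not p is T, q is T. ✓
w5: Diamond Box Box not p is T, q is T. ✓
w6: Diamond Box Box not p is F, q is F. ✓
— 3 worlds.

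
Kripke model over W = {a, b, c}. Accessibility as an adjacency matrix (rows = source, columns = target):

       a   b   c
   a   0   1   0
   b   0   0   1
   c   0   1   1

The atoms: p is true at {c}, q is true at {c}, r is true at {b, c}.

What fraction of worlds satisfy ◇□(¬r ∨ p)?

a: successors {b}; □(¬r ∨ p) there: b:T. ✓
b: successors {c}; □(¬r ∨ p) there: c:F. ✗
c: successors {b, c}; □(¬r ∨ p) there: b:T, c:F. ✓
That's 2 of 3 worlds, so 2/3.

2/3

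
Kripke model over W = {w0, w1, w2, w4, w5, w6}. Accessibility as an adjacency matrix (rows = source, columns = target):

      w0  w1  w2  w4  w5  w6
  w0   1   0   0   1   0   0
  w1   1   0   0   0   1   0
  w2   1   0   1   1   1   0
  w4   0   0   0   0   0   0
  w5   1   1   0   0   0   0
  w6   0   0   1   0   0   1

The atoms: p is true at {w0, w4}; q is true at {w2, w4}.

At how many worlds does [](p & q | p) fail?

w0: successors {w0, w4}; p & q | p there: w0:T, w4:T. ✓
w1: successors {w0, w5}; p & q | p there: w0:T, w5:F. ✗
w2: successors {w0, w2, w4, w5}; p & q | p there: w0:T, w2:F, w4:T, w5:F. ✗
w4: no successors, so [](p & q | p) holds vacuously. ✓
w5: successors {w0, w1}; p & q | p there: w0:T, w1:F. ✗
w6: successors {w2, w6}; p & q | p there: w2:F, w6:F. ✗
Satisfying worlds: {w0, w4}.
So [](p & q | p) fails at the other 4 worlds.

4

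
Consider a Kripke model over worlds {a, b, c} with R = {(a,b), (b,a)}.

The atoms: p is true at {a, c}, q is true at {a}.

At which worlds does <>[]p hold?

a: successors {b}; []p there: b:T. ✓
b: successors {a}; []p there: a:F. ✗
c: no successors, so <>[]p fails. ✗

{a}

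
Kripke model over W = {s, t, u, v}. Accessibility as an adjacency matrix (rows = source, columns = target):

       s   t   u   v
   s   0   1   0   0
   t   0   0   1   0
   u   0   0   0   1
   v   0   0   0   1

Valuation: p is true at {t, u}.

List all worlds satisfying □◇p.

{s}

s: successors {t}; ◇p there: t:T. ✓
t: successors {u}; ◇p there: u:F. ✗
u: successors {v}; ◇p there: v:F. ✗
v: successors {v}; ◇p there: v:F. ✗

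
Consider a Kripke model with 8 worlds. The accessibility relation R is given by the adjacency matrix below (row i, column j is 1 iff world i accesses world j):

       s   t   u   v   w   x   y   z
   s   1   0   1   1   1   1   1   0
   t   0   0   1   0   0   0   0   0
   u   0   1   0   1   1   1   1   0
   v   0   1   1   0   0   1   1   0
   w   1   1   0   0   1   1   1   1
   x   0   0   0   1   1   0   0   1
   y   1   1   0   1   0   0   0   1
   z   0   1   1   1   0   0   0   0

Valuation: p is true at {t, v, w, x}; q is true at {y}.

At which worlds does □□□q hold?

∅

s: successors {s, u, v, w, x, y}; □□q there: s:F, u:F, v:F, w:F, x:F, y:F. ✗
t: successors {u}; □□q there: u:F. ✗
u: successors {t, v, w, x, y}; □□q there: t:F, v:F, w:F, x:F, y:F. ✗
v: successors {t, u, x, y}; □□q there: t:F, u:F, x:F, y:F. ✗
w: successors {s, t, w, x, y, z}; □□q there: s:F, t:F, w:F, x:F, y:F, z:F. ✗
x: successors {v, w, z}; □□q there: v:F, w:F, z:F. ✗
y: successors {s, t, v, z}; □□q there: s:F, t:F, v:F, z:F. ✗
z: successors {t, u, v}; □□q there: t:F, u:F, v:F. ✗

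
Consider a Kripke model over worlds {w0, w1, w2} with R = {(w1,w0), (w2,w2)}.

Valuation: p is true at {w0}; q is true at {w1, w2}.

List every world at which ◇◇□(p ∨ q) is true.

w0: no successors, so ◇◇□(p ∨ q) fails. ✗
w1: successors {w0}; ◇□(p ∨ q) there: w0:F. ✗
w2: successors {w2}; ◇□(p ∨ q) there: w2:T. ✓

{w2}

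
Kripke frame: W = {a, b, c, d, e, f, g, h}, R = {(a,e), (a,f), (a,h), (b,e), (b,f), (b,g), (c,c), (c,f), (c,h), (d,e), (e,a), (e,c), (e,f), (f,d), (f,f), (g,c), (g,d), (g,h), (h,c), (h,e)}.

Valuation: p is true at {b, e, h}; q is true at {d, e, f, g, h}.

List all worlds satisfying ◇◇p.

{a, b, c, e, f, g, h}

a: successors {e, f, h}; ◇p there: e:F, f:F, h:T. ✓
b: successors {e, f, g}; ◇p there: e:F, f:F, g:T. ✓
c: successors {c, f, h}; ◇p there: c:T, f:F, h:T. ✓
d: successors {e}; ◇p there: e:F. ✗
e: successors {a, c, f}; ◇p there: a:T, c:T, f:F. ✓
f: successors {d, f}; ◇p there: d:T, f:F. ✓
g: successors {c, d, h}; ◇p there: c:T, d:T, h:T. ✓
h: successors {c, e}; ◇p there: c:T, e:F. ✓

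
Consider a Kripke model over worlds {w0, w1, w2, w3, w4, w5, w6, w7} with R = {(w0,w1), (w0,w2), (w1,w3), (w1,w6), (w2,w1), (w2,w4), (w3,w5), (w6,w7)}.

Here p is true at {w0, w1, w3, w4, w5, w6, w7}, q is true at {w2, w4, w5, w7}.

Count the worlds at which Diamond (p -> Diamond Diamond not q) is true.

w0: successors {w1, w2}; p -> Diamond Diamond not q there: w1:F, w2:T. ✓
w1: successors {w3, w6}; p -> Diamond Diamond not q there: w3:F, w6:F. ✗
w2: successors {w1, w4}; p -> Diamond Diamond not q there: w1:F, w4:F. ✗
w3: successors {w5}; p -> Diamond Diamond not q there: w5:F. ✗
w4: no successors, so Diamond (p -> Diamond Diamond not q) fails. ✗
w5: no successors, so Diamond (p -> Diamond Diamond not q) fails. ✗
w6: successors {w7}; p -> Diamond Diamond not q there: w7:F. ✗
w7: no successors, so Diamond (p -> Diamond Diamond not q) fails. ✗
Satisfying worlds: {w0}.

1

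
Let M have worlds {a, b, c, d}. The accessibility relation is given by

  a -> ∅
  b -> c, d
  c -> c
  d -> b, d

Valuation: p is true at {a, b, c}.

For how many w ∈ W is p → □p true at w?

a: p is T, □p is T. ✓
b: p is T, □p is F. ✗
c: p is T, □p is T. ✓
d: p is F, □p is F. ✓
Satisfying worlds: {a, c, d}.

3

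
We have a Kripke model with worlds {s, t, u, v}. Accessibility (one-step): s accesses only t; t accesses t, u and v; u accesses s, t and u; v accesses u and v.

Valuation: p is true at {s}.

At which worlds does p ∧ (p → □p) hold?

∅

s: p is T, p → □p is F. ✗
t: p is F, p → □p is T. ✗
u: p is F, p → □p is T. ✗
v: p is F, p → □p is T. ✗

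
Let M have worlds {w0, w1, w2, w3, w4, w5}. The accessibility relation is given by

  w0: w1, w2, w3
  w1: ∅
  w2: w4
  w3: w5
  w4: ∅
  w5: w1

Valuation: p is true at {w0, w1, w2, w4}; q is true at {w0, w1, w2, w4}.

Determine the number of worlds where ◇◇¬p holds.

1

w0: successors {w1, w2, w3}; ◇¬p there: w1:F, w2:F, w3:T. ✓
w1: no successors, so ◇◇¬p fails. ✗
w2: successors {w4}; ◇¬p there: w4:F. ✗
w3: successors {w5}; ◇¬p there: w5:F. ✗
w4: no successors, so ◇◇¬p fails. ✗
w5: successors {w1}; ◇¬p there: w1:F. ✗
Satisfying worlds: {w0}.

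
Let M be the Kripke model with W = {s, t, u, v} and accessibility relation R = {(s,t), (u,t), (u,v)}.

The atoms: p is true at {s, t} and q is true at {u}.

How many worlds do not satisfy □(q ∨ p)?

1

s: successors {t}; q ∨ p there: t:T. ✓
t: no successors, so □(q ∨ p) holds vacuously. ✓
u: successors {t, v}; q ∨ p there: t:T, v:F. ✗
v: no successors, so □(q ∨ p) holds vacuously. ✓
Satisfying worlds: {s, t, v}.
So □(q ∨ p) fails at the other 1 world.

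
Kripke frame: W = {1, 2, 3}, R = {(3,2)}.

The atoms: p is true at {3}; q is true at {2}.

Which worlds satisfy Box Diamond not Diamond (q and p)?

1: no successors, so Box Diamond not Diamond (q and p) holds vacuously. ✓
2: no successors, so Box Diamond not Diamond (q and p) holds vacuously. ✓
3: successors {2}; Diamond not Diamond (q and p) there: 2:F. ✗

{1, 2}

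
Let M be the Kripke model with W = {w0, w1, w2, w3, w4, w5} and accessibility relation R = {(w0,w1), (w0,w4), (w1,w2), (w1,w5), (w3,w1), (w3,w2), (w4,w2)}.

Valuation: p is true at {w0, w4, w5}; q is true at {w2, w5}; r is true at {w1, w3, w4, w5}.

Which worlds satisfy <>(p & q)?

w0: successors {w1, w4}; p & q there: w1:F, w4:F. ✗
w1: successors {w2, w5}; p & q there: w2:F, w5:T. ✓
w2: no successors, so <>(p & q) fails. ✗
w3: successors {w1, w2}; p & q there: w1:F, w2:F. ✗
w4: successors {w2}; p & q there: w2:F. ✗
w5: no successors, so <>(p & q) fails. ✗

{w1}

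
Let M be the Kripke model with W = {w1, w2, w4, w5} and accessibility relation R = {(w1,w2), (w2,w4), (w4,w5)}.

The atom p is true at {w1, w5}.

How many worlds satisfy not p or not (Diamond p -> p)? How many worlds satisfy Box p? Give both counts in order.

For not p or not (Diamond p -> p):
w1: not p is F, not (Diamond p -> p) is F. ✗
w2: not p is T, not (Diamond p -> p) is F. ✓
w4: not p is T, not (Diamond p -> p) is T. ✓
w5: not p is F, not (Diamond p -> p) is F. ✗
— 2 worlds.
For Box p:
w1: successors {w2}; p there: w2:F. ✗
w2: successors {w4}; p there: w4:F. ✗
w4: successors {w5}; p there: w5:T. ✓
w5: no successors, so Box p holds vacuously. ✓
— 2 worlds.

2 and 2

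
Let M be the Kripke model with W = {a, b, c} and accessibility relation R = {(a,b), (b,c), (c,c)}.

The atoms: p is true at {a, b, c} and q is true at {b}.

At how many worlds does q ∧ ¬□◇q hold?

a: q is F, ¬□◇q is T. ✗
b: q is T, ¬□◇q is T. ✓
c: q is F, ¬□◇q is T. ✗
Satisfying worlds: {b}.

1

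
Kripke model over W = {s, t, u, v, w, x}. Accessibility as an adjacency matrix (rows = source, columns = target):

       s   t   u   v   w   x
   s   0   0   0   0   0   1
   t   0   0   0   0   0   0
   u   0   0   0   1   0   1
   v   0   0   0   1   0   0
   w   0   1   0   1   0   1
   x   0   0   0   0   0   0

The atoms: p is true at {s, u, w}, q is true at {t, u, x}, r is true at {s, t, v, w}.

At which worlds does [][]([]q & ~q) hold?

s: successors {x}; []([]q & ~q) there: x:T. ✓
t: no successors, so [][]([]q & ~q) holds vacuously. ✓
u: successors {v, x}; []([]q & ~q) there: v:F, x:T. ✗
v: successors {v}; []([]q & ~q) there: v:F. ✗
w: successors {t, v, x}; []([]q & ~q) there: t:T, v:F, x:T. ✗
x: no successors, so [][]([]q & ~q) holds vacuously. ✓

{s, t, x}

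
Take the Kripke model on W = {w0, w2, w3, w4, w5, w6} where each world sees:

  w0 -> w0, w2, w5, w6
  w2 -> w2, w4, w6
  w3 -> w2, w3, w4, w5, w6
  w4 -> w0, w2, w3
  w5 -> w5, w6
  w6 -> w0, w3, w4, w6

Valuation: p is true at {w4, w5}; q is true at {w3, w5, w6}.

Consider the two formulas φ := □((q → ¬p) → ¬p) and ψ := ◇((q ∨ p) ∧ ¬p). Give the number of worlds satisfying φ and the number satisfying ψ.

3 and 6

For □((q → ¬p) → ¬p):
w0: successors {w0, w2, w5, w6}; (q → ¬p) → ¬p there: w0:T, w2:T, w5:T, w6:T. ✓
w2: successors {w2, w4, w6}; (q → ¬p) → ¬p there: w2:T, w4:F, w6:T. ✗
w3: successors {w2, w3, w4, w5, w6}; (q → ¬p) → ¬p there: w2:T, w3:T, w4:F, w5:T, w6:T. ✗
w4: successors {w0, w2, w3}; (q → ¬p) → ¬p there: w0:T, w2:T, w3:T. ✓
w5: successors {w5, w6}; (q → ¬p) → ¬p there: w5:T, w6:T. ✓
w6: successors {w0, w3, w4, w6}; (q → ¬p) → ¬p there: w0:T, w3:T, w4:F, w6:T. ✗
— 3 worlds.
For ◇((q ∨ p) ∧ ¬p):
w0: successors {w0, w2, w5, w6}; (q ∨ p) ∧ ¬p there: w0:F, w2:F, w5:F, w6:T. ✓
w2: successors {w2, w4, w6}; (q ∨ p) ∧ ¬p there: w2:F, w4:F, w6:T. ✓
w3: successors {w2, w3, w4, w5, w6}; (q ∨ p) ∧ ¬p there: w2:F, w3:T, w4:F, w5:F, w6:T. ✓
w4: successors {w0, w2, w3}; (q ∨ p) ∧ ¬p there: w0:F, w2:F, w3:T. ✓
w5: successors {w5, w6}; (q ∨ p) ∧ ¬p there: w5:F, w6:T. ✓
w6: successors {w0, w3, w4, w6}; (q ∨ p) ∧ ¬p there: w0:F, w3:T, w4:F, w6:T. ✓
— 6 worlds.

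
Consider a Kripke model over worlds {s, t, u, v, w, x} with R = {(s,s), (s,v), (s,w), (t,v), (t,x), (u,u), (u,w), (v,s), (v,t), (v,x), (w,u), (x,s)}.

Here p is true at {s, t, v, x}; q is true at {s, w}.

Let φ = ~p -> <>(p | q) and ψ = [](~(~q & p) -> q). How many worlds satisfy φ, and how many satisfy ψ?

For ~p -> <>(p | q):
s: ~p is F, <>(p | q) is T. ✓
t: ~p is F, <>(p | q) is T. ✓
u: ~p is T, <>(p | q) is T. ✓
v: ~p is F, <>(p | q) is T. ✓
w: ~p is T, <>(p | q) is F. ✗
x: ~p is F, <>(p | q) is T. ✓
— 5 worlds.
For [](~(~q & p) -> q):
s: successors {s, v, w}; ~(~q & p) -> q there: s:T, v:T, w:T. ✓
t: successors {v, x}; ~(~q & p) -> q there: v:T, x:T. ✓
u: successors {u, w}; ~(~q & p) -> q there: u:F, w:T. ✗
v: successors {s, t, x}; ~(~q & p) -> q there: s:T, t:T, x:T. ✓
w: successors {u}; ~(~q & p) -> q there: u:F. ✗
x: successors {s}; ~(~q & p) -> q there: s:T. ✓
— 4 worlds.

5 and 4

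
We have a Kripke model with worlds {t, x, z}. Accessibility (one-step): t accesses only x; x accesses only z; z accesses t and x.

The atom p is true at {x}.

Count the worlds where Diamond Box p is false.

2

t: successors {x}; Box p there: x:F. ✗
x: successors {z}; Box p there: z:F. ✗
z: successors {t, x}; Box p there: t:T, x:F. ✓
Satisfying worlds: {z}.
So Diamond Box p fails at the other 2 worlds.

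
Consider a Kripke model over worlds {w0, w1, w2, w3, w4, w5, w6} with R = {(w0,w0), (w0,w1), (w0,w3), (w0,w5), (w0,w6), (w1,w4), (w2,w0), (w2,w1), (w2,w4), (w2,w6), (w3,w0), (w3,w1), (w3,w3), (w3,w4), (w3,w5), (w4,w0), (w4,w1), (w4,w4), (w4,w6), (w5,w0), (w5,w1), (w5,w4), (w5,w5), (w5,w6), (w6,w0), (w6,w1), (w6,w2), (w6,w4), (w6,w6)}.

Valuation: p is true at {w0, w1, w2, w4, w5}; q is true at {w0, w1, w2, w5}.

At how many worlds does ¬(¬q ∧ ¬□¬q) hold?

4

w0: ¬q ∧ ¬□¬q is F. ✓
w1: ¬q ∧ ¬□¬q is F. ✓
w2: ¬q ∧ ¬□¬q is F. ✓
w3: ¬q ∧ ¬□¬q is T. ✗
w4: ¬q ∧ ¬□¬q is T. ✗
w5: ¬q ∧ ¬□¬q is F. ✓
w6: ¬q ∧ ¬□¬q is T. ✗
Satisfying worlds: {w0, w1, w2, w5}.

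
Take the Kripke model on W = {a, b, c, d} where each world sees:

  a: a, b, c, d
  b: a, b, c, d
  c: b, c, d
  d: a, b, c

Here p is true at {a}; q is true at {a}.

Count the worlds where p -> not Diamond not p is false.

a: p is T, not Diamond not p is F. ✗
b: p is F, not Diamond not p is F. ✓
c: p is F, not Diamond not p is F. ✓
d: p is F, not Diamond not p is F. ✓
Satisfying worlds: {b, c, d}.
So p -> not Diamond not p fails at the other 1 world.

1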